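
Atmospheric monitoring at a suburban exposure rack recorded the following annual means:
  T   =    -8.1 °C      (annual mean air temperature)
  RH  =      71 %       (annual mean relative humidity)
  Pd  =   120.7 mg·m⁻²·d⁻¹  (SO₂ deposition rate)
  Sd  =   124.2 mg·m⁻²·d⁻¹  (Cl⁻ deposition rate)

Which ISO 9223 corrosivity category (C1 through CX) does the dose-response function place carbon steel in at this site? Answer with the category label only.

carbon steel: f(T) = +0.150·(T−10) [T≤10 °C] = -2.7150
  SO₂ term: 1.77·120.7^0.52·exp(0.02·71-2.7150) = 5.862
  Sd branch = 0.102·Sd^0.62·e^(0.033·RH+0.04·T) = 15.27 μm/a
  r_corr = 5.862 + 15.27 = 21.13 μm/a
ISO 9223 Table 2 (carbon steel): 1.3 < 21.1 ≤ 25 μm/a ⇒ C2

C2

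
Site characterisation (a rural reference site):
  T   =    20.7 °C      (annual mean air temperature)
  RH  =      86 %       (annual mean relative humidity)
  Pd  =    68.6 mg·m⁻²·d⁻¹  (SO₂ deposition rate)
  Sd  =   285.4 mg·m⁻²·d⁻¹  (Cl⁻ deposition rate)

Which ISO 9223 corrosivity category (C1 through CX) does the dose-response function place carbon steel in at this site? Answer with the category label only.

C5

carbon steel: f(T) = -0.054·(T−10) [T>10 °C] = -0.5778
  SO₂ term: 1.77·68.6^0.52·exp(0.02·86-0.5778) = 49.99
  Sd branch = 0.102·Sd^0.62·e^(0.033·RH+0.04·T) = 132.8 μm/a
  sum: 49.99 + 132.8 → r_corr = 182.8 μm/a
Category bounds: 80…200 μm/a bracket r_corr ⇒ C5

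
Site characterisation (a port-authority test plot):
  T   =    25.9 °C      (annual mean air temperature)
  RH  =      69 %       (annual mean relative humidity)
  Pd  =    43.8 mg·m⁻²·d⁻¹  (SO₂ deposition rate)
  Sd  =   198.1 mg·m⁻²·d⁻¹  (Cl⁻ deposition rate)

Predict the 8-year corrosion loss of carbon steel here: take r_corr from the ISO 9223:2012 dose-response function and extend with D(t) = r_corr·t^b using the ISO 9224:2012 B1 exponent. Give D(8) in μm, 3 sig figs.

D(8) = 284 μm

carbon steel: temperature factor f = -0.054·(15.9) = -0.8586
  SO₂ term: 1.77·43.8^0.52·exp(0.02·69-0.8586) = 21.28
  Sd branch = 0.102·Sd^0.62·e^(0.033·RH+0.04·T) = 74.39 μm/a
  sum: 21.28 + 74.39 → r_corr = 95.67 μm/a
ISO 9224: D(t) = r_corr · t^b with b = 0.523 (carbon steel, B1)
  D(8) = 95.67 × 8^0.523 = 95.67 × 2.967 = 283.8 μm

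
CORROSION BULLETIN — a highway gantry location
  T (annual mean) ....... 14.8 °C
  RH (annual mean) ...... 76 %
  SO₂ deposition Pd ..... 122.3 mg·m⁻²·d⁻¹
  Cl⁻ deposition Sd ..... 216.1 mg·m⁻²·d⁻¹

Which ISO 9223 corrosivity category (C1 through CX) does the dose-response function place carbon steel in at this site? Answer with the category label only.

carbon steel: f(T) = -0.054·(T−10) [T>10 °C] = -0.2592
  SO₂ term: 1.77·122.3^0.52·exp(0.02·76-0.2592) = 76.03
  Sd branch = 0.102·Sd^0.62·e^(0.033·RH+0.04·T) = 63.45 μm/a
  r_corr = 76.03 + 63.45 = 139.5 μm/a
Category bounds: 80…200 μm/a bracket r_corr ⇒ C5

C5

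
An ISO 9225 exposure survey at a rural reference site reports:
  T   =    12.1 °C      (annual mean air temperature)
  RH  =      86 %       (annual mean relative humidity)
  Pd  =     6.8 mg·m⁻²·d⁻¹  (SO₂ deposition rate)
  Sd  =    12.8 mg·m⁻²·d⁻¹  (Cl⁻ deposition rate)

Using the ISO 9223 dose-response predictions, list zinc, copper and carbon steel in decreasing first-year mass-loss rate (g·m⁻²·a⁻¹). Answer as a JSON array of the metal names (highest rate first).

zinc: T>10 °C ⇒ hinge -0.071·(12.1−10) = -0.1491
  SO₂ term: 0.0129·6.8^0.44·exp(0.046·86-0.1491) = 1.35
  Sd branch = 0.0175·Sd^0.57·e^(0.008·RH+0.085·T) = 0.4165 μm/a
  sum: 1.35 + 0.4165 → r_corr = 1.766 μm/a
  mass loss = 1.766 μm/a × 7.14 g/cm³ = 12.61 g·m⁻²·a⁻¹
copper: T>10 °C ⇒ hinge -0.080·(12.1−10) = -0.1680
  Pd branch = 0.0053·Pd^0.26·e^(0.059·RH+f) = 1.179 μm/a
  Cl⁻ term: 0.01025·12.8^0.27·exp(0.036·86+0.049·12.1) = 0.8161
  sum: 1.179 + 0.8161 → r_corr = 1.995 μm/a
  mass loss = 1.995 μm/a × 8.96 g/cm³ = 17.87 g·m⁻²·a⁻¹
carbon steel: temperature factor f = -0.054·(2.1) = -0.1134
  SO₂ term: 1.77·6.8^0.52·exp(0.02·86-0.1134) = 23.91
  Sd branch = 0.102·Sd^0.62·e^(0.033·RH+0.04·T) = 13.73 μm/a
  sum: 23.91 + 13.73 → r_corr = 37.65 μm/a
  mass loss = 37.65 μm/a × 7.85 g/cm³ = 295.5 g·m⁻²·a⁻¹
Ordering by g·m⁻²·a⁻¹: carbon steel (296) > copper (17.9) > zinc (12.6)

["carbon steel", "copper", "zinc"]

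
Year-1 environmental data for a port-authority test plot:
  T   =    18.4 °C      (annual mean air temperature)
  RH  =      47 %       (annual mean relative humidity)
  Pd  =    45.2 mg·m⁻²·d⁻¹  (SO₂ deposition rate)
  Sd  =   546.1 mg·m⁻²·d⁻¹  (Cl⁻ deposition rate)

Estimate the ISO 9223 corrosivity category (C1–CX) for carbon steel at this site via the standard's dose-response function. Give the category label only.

carbon steel: f(T) = -0.054·(T−10) [T>10 °C] = -0.4536
  SO₂ term: 1.77·45.2^0.52·exp(0.02·47-0.4536) = 20.89
  Sd branch = 0.102·Sd^0.62·e^(0.033·RH+0.04·T) = 50 μm/a
  sum: 20.89 + 50 → r_corr = 70.88 μm/a
70.9 μm/a falls in (50, 80] for carbon steel → category C4

C4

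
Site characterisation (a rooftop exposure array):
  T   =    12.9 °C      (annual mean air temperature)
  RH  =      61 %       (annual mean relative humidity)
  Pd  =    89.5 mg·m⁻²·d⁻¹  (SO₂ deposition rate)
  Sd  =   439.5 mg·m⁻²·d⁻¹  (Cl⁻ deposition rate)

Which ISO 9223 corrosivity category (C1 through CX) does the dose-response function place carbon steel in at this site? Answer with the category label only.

carbon steel: f(T) = -0.054·(T−10) [T>10 °C] = -0.1566
  Pd branch = 1.77·Pd^0.52·e^(0.02·RH+f) = 53.06 μm/a
  Sd branch = 0.102·Sd^0.62·e^(0.033·RH+0.04·T) = 55.66 μm/a
  sum: 53.06 + 55.66 → r_corr = 108.7 μm/a
109 μm/a falls in (80, 200] for carbon steel → category C5

C5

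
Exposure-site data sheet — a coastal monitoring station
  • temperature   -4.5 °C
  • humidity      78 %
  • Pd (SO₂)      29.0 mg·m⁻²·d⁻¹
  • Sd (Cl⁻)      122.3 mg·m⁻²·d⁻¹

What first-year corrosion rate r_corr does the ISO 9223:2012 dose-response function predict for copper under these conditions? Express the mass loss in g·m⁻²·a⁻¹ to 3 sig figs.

r_corr = 6.30 g·m⁻²·a⁻¹

copper: temperature factor f = +0.126·(-14.5) = -1.8270
  SO₂ term: 0.0053·29.0^0.26·exp(0.059·78-1.8270) = 0.204
  Cl⁻ term: 0.01025·122.3^0.27·exp(0.036·78+0.049·-4.5) = 0.499
  sum: 0.204 + 0.499 → r_corr = 0.703 μm/a
Convert to mass loss: 0.703 μm/a × 8.96 g/cm³ = 6.299 g·m⁻²·a⁻¹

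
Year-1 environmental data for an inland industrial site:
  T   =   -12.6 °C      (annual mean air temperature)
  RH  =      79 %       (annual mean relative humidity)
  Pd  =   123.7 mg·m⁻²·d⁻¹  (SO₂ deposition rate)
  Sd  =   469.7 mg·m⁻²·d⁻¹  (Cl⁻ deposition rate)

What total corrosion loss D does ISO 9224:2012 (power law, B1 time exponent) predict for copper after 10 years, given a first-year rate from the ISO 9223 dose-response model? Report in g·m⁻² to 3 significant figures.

D(10) = 25.6 g·m⁻²

copper: T≤10 °C ⇒ hinge +0.126·(-12.6−10) = -2.8476
  SO₂ term: 0.0053·123.7^0.26·exp(0.059·79-2.8476) = 0.1137
  Cl⁻ term: 0.01025·469.7^0.27·exp(0.036·79+0.049·-12.6) = 0.5002
  sum: 0.1137 + 0.5002 → r_corr = 0.6139 μm/a
Long-term exponent b (ISO 9224 Table 2, B1) = 0.667
  D(10) = 0.6139 × 10^0.667 = 0.6139 × 4.645 = 2.852 μm
  Mass loss = 2.852 μm × 8.96 g/cm³ = 25.55 g·m⁻²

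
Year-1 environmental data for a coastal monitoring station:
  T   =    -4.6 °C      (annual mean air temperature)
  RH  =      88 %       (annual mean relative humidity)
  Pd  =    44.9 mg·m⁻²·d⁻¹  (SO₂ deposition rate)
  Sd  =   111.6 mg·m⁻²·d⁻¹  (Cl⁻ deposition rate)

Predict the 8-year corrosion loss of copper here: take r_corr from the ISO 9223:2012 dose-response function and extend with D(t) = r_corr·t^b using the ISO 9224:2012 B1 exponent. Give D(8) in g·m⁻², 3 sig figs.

D(8) = 39.5 g·m⁻²

copper: f(T) = +0.126·(T−10) [T≤10 °C] = -1.8396
  SO₂ term: 0.0053·44.9^0.26·exp(0.059·88-1.8396) = 0.4072
  Cl⁻ term: 0.01025·111.6^0.27·exp(0.036·88+0.049·-4.6) = 0.6943
  r_corr = 0.4072 + 0.6943 = 1.101 μm/a
ISO 9224: D(t) = r_corr · t^b with b = 0.667 (copper, B1)
  D(8) = 1.101 × 8^0.667 = 1.101 × 4.003 = 4.409 μm
  Mass loss = 4.409 μm × 8.96 g/cm³ = 39.5 g·m⁻²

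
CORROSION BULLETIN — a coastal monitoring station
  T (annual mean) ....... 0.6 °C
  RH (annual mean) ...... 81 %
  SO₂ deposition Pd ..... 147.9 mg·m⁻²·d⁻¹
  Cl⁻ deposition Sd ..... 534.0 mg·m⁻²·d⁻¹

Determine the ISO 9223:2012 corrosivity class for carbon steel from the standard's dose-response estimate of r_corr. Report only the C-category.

carbon steel: T≤10 °C ⇒ hinge +0.150·(0.6−10) = -1.4100
  Pd branch = 1.77·Pd^0.52·e^(0.02·RH+f) = 29.35 μm/a
  Cl⁻ term: 0.102·534.0^0.62·exp(0.033·81+0.04·0.6) = 74.3
  sum: 29.35 + 74.3 → r_corr = 103.6 μm/a
Category bounds: 80…200 μm/a bracket r_corr ⇒ C5

C5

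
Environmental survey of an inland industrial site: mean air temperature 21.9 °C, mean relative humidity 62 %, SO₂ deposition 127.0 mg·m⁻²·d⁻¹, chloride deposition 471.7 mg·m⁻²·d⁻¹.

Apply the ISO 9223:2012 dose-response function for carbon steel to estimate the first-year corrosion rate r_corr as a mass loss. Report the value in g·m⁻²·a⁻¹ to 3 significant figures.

r_corr = 990 g·m⁻²·a⁻¹

carbon steel: T>10 °C ⇒ hinge -0.054·(21.9−10) = -0.6426
  Pd branch = 1.77·Pd^0.52·e^(0.02·RH+f) = 39.94 μm/a
  Sd branch = 0.102·Sd^0.62·e^(0.033·RH+0.04·T) = 86.16 μm/a
  sum: 39.94 + 86.16 → r_corr = 126.1 μm/a
Convert to mass loss: 126.1 μm/a × 7.85 g/cm³ = 989.8 g·m⁻²·a⁻¹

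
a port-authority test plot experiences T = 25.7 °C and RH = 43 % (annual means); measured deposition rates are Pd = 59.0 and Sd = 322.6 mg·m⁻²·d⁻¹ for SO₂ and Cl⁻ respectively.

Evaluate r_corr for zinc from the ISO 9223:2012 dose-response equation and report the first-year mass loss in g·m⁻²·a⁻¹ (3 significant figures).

zinc: f(T) = -0.071·(T−10) [T>10 °C] = -1.1147
  Pd branch = 0.0129·Pd^0.44·e^(0.046·RH+f) = 0.1839 μm/a
  Cl⁻ term: 0.0175·322.6^0.57·exp(0.008·43+0.085·25.7) = 5.903
  sum: 0.1839 + 5.903 → r_corr = 6.087 μm/a
Convert to mass loss: 6.087 μm/a × 7.14 g/cm³ = 43.46 g·m⁻²·a⁻¹

r_corr = 43.5 g·m⁻²·a⁻¹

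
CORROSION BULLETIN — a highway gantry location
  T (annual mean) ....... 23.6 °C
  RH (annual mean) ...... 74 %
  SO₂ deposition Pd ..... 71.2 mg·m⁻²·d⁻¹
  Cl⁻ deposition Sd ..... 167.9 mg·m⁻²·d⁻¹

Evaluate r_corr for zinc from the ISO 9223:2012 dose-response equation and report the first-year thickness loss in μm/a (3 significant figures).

r_corr = 5.33 μm/a

zinc: T>10 °C ⇒ hinge -0.071·(23.6−10) = -0.9656
  Pd branch = 0.0129·Pd^0.44·e^(0.046·RH+f) = 0.9653 μm/a
  Cl⁻ term: 0.0175·167.9^0.57·exp(0.008·74+0.085·23.6) = 4.361
  r_corr = 0.9653 + 4.361 = 5.327 μm/a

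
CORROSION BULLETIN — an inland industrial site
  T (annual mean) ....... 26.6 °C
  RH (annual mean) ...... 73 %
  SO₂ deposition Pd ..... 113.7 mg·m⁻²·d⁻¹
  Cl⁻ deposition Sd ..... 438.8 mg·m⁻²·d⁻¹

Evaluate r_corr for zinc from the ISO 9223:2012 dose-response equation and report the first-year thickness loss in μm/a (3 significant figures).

zinc: temperature factor f = -0.071·(16.6) = -1.1786
  Pd branch = 0.0129·Pd^0.44·e^(0.046·RH+f) = 0.9154 μm/a
  Cl⁻ term: 0.0175·438.8^0.57·exp(0.008·73+0.085·26.6) = 9.654
  sum: 0.9154 + 9.654 → r_corr = 10.57 μm/a

r_corr = 10.6 μm/a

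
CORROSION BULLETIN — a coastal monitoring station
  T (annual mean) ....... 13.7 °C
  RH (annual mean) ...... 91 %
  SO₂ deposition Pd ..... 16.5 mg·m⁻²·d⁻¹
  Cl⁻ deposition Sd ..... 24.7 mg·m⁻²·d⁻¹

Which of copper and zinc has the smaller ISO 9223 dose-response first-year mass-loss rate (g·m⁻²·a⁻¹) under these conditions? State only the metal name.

copper: T>10 °C ⇒ hinge -0.080·(13.7−10) = -0.2960
  sulphur-dioxide contribution → 1.754 μm/a
  chloride contribution → 1.262 μm/a
  ⇒ r_corr(copper) = 3.016 μm/a
  mass loss = 3.016 μm/a × 8.96 g/cm³ = 27.02 g·m⁻²·a⁻¹
zinc: f(T) = -0.071·(T−10) [T>10 °C] = -0.2627
  sulphur-dioxide contribution → 2.239 μm/a
  chloride contribution → 0.7224 μm/a
  ⇒ r_corr(zinc) = 2.962 μm/a
  mass loss = 2.962 μm/a × 7.14 g/cm³ = 21.15 g·m⁻²·a⁻¹
Ordering by g·m⁻²·a⁻¹: copper (27) > zinc (21.1)

zinc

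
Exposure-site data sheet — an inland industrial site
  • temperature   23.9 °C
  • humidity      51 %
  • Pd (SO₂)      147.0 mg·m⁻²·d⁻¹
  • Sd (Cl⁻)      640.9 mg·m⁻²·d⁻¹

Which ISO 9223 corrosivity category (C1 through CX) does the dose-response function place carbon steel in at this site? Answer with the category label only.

C5

carbon steel: temperature factor f = -0.054·(13.9) = -0.7506
  Pd branch = 1.77·Pd^0.52·e^(0.02·RH+f) = 31.04 μm/a
  Sd branch = 0.102·Sd^0.62·e^(0.033·RH+0.04·T) = 78.51 μm/a
  sum: 31.04 + 78.51 → r_corr = 109.6 μm/a
ISO 9223 Table 2 (carbon steel): 80 < 110 ≤ 200 μm/a ⇒ C5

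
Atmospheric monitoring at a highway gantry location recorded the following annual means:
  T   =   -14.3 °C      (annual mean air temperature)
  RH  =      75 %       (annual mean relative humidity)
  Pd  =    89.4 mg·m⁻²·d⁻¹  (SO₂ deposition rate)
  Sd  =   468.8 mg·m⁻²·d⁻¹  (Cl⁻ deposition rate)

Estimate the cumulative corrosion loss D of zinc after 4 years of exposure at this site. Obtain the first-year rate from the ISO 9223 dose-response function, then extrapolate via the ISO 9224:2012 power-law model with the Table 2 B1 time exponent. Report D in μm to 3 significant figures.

zinc: T≤10 °C ⇒ hinge +0.038·(-14.3−10) = -0.9234
  SO₂ term: 0.0129·89.4^0.44·exp(0.046·75-0.9234) = 1.165
  Cl⁻ term: 0.0175·468.8^0.57·exp(0.008·75+0.085·-14.3) = 0.3149
  sum: 1.165 + 0.3149 → r_corr = 1.48 μm/a
Long-term exponent b (ISO 9224 Table 2, B1) = 0.813
  D(4) = 1.48 × 4^0.813 = 1.48 × 3.087 = 4.569 μm

D(4) = 4.57 μm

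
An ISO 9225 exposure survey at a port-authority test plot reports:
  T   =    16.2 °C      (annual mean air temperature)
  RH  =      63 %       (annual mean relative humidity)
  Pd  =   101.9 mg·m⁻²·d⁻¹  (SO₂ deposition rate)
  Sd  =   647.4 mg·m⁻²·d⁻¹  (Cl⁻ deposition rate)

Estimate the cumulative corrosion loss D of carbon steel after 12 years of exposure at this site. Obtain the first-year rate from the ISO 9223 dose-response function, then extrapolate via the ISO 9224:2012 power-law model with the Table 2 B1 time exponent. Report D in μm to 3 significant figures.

D(12) = 498 μm

carbon steel: T>10 °C ⇒ hinge -0.054·(16.2−10) = -0.3348
  sulphur-dioxide contribution → 49.43 μm/a
  chloride contribution → 86.27 μm/a
  total first-year rate 135.7 μm/a
Long-term exponent b (ISO 9224 Table 2, B1) = 0.523
  D(12) = 135.7 × 12^0.523 = 135.7 × 3.668 = 497.7 μm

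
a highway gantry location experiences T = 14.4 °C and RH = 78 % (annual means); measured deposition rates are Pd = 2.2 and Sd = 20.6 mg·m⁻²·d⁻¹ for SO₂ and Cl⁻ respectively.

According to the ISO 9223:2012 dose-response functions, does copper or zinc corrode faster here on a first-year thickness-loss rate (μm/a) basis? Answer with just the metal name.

copper: T>10 °C ⇒ hinge -0.080·(14.4−10) = -0.3520
  Pd branch = 0.0053·Pd^0.26·e^(0.059·RH+f) = 0.4561 μm/a
  Sd branch = 0.01025·Sd^0.27·e^(0.036·RH+0.049·T) = 0.7788 μm/a
  r_corr = 0.4561 + 0.7788 = 1.235 μm/a
zinc: T>10 °C ⇒ hinge -0.071·(14.4−10) = -0.3124
  Pd branch = 0.0129·Pd^0.44·e^(0.046·RH+f) = 0.4829 μm/a
  Sd branch = 0.0175·Sd^0.57·e^(0.008·RH+0.085·T) = 0.623 μm/a
  r_corr = 0.4829 + 0.623 = 1.106 μm/a
Ordering by μm/a: copper (1.23) > zinc (1.11)

copper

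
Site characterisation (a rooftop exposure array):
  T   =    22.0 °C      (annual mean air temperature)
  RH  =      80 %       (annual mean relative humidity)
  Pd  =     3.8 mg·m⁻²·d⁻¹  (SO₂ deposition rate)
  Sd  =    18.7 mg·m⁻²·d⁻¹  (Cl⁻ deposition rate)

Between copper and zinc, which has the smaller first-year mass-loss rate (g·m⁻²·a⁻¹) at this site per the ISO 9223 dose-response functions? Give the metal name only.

copper: T>10 °C ⇒ hinge -0.080·(22.0−10) = -0.9600
  SO₂ term: 0.0053·3.8^0.26·exp(0.059·80-0.9600) = 0.3221
  Cl⁻ term: 0.01025·18.7^0.27·exp(0.036·80+0.049·22.0) = 1.183
  r_corr = 0.3221 + 1.183 = 1.505 μm/a
  mass loss = 1.505 μm/a × 8.96 g/cm³ = 13.49 g·m⁻²·a⁻¹
zinc: f(T) = -0.071·(T−10) [T>10 °C] = -0.8520
  Pd branch = 0.0129·Pd^0.44·e^(0.046·RH+f) = 0.3925 μm/a
  Sd branch = 0.0175·Sd^0.57·e^(0.008·RH+0.085·T) = 1.143 μm/a
  r_corr = 0.3925 + 1.143 = 1.536 μm/a
  mass loss = 1.536 μm/a × 7.14 g/cm³ = 10.96 g·m⁻²·a⁻¹
Ordering by g·m⁻²·a⁻¹: copper (13.5) > zinc (11)

zinc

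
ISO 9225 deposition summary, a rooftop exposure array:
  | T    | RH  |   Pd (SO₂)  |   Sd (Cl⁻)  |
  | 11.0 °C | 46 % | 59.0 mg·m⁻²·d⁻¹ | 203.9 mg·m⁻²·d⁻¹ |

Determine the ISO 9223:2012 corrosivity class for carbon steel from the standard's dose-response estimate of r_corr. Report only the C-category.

C4

carbon steel: T>10 °C ⇒ hinge -0.054·(11.0−10) = -0.0540
  sulphur-dioxide contribution → 35.07 μm/a
  chloride contribution → 19.53 μm/a
  ⇒ r_corr(carbon steel) = 54.6 μm/a
Category bounds: 50…80 μm/a bracket r_corr ⇒ C4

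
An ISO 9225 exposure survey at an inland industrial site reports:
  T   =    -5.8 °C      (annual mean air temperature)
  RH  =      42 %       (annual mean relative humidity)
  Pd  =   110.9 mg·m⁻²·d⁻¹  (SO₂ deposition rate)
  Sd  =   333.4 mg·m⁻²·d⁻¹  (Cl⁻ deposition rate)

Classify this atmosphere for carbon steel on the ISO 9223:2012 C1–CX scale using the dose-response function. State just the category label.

C2

carbon steel: T≤10 °C ⇒ hinge +0.150·(-5.8−10) = -2.3700
  sulphur-dioxide contribution → 4.435 μm/a
  chloride contribution → 11.86 μm/a
  ⇒ r_corr(carbon steel) = 16.29 μm/a
ISO 9223 Table 2 (carbon steel): 1.3 < 16.3 ≤ 25 μm/a ⇒ C2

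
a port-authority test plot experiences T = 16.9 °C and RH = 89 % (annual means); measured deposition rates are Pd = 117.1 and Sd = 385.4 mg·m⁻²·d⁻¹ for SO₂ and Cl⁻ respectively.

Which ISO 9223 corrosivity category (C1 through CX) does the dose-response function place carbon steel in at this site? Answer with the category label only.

carbon steel: f(T) = -0.054·(T−10) [T>10 °C] = -0.3726
  Pd branch = 1.77·Pd^0.52·e^(0.02·RH+f) = 86.07 μm/a
  Cl⁻ term: 0.102·385.4^0.62·exp(0.033·89+0.04·16.9) = 151.7
  sum: 86.07 + 151.7 → r_corr = 237.8 μm/a
238 μm/a falls in (200, 700] for carbon steel → category CX

CX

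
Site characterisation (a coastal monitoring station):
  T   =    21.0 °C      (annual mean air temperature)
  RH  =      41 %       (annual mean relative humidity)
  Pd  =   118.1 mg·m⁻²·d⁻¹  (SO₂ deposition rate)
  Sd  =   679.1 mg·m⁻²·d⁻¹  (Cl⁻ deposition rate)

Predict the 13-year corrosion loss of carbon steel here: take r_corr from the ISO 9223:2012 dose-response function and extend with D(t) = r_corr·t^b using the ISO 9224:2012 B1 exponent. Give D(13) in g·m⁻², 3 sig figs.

D(13) = 2.36e+03 g·m⁻²

carbon steel: T>10 °C ⇒ hinge -0.054·(21.0−10) = -0.5940
  sulphur-dioxide contribution → 26.53 μm/a
  chloride contribution → 52.1 μm/a
  total first-year rate 78.62 μm/a
ISO 9224: D(t) = r_corr · t^b with b = 0.523 (carbon steel, B1)
  D(13) = 78.62 × 13^0.523 = 78.62 × 3.825 = 300.7 μm
  Mass loss = 300.7 μm × 7.85 g/cm³ = 2361 g·m⁻²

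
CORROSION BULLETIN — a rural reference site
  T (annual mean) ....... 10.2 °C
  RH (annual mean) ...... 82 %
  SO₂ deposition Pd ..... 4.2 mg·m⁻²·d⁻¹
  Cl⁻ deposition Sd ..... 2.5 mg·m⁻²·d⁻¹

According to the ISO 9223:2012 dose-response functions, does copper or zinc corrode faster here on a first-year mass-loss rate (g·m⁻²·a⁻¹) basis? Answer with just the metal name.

copper

copper: T>10 °C ⇒ hinge -0.080·(10.2−10) = -0.0160
  Pd branch = 0.0053·Pd^0.26·e^(0.059·RH+f) = 0.9561 μm/a
  Cl⁻ term: 0.01025·2.5^0.27·exp(0.036·82+0.049·10.2) = 0.4143
  sum: 0.9561 + 0.4143 → r_corr = 1.37 μm/a
  mass loss = 1.37 μm/a × 8.96 g/cm³ = 12.28 g·m⁻²·a⁻¹
zinc: f(T) = -0.071·(T−10) [T>10 °C] = -0.0142
  Pd branch = 0.0129·Pd^0.44·e^(0.046·RH+f) = 1.039 μm/a
  Cl⁻ term: 0.0175·2.5^0.57·exp(0.008·82+0.085·10.2) = 0.1353
  sum: 1.039 + 0.1353 → r_corr = 1.175 μm/a
  mass loss = 1.175 μm/a × 7.14 g/cm³ = 8.388 g·m⁻²·a⁻¹
Ordering by g·m⁻²·a⁻¹: copper (12.3) > zinc (8.39)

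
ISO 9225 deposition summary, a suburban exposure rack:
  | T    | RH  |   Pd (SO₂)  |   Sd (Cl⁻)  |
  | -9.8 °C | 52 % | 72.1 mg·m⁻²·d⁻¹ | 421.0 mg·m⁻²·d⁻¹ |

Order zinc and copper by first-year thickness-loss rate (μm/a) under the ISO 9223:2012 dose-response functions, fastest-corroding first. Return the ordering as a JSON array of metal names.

zinc: f(T) = +0.038·(T−10) [T≤10 °C] = -0.7524
  SO₂ term: 0.0129·72.1^0.44·exp(0.046·52-0.7524) = 0.4367
  Sd branch = 0.0175·Sd^0.57·e^(0.008·RH+0.085·T) = 0.3612 μm/a
  r_corr = 0.4367 + 0.3612 = 0.7979 μm/a
copper: temperature factor f = +0.126·(-19.8) = -2.4948
  Pd branch = 0.0053·Pd^0.26·e^(0.059·RH+f) = 0.02859 μm/a
  Cl⁻ term: 0.01025·421.0^0.27·exp(0.036·52+0.049·-9.8) = 0.2107
  r_corr = 0.02859 + 0.2107 = 0.2393 μm/a
Ordering by μm/a: zinc (0.798) > copper (0.239)

["zinc", "copper"]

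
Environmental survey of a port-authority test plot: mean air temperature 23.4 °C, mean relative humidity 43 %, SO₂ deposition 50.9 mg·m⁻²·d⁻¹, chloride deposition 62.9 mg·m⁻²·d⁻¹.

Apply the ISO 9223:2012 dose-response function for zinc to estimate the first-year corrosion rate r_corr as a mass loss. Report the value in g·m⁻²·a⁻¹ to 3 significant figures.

r_corr = 15.1 g·m⁻²·a⁻¹

zinc: T>10 °C ⇒ hinge -0.071·(23.4−10) = -0.9514
  SO₂ term: 0.0129·50.9^0.44·exp(0.046·43-0.9514) = 0.203
  Cl⁻ term: 0.0175·62.9^0.57·exp(0.008·43+0.085·23.4) = 1.912
  r_corr = 0.203 + 1.912 = 2.115 μm/a
Convert to mass loss: 2.115 μm/a × 7.14 g/cm³ = 15.1 g·m⁻²·a⁻¹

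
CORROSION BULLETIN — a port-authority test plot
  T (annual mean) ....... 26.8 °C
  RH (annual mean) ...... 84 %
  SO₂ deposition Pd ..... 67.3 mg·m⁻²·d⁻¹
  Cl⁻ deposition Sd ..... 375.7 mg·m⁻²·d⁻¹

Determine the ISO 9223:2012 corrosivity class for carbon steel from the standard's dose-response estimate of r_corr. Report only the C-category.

carbon steel: T>10 °C ⇒ hinge -0.054·(26.8−10) = -0.9072
  SO₂ term: 1.77·67.3^0.52·exp(0.02·84-0.9072) = 34.21
  Sd branch = 0.102·Sd^0.62·e^(0.033·RH+0.04·T) = 188.1 μm/a
  r_corr = 34.21 + 188.1 = 222.3 μm/a
Category bounds: 200…700 μm/a bracket r_corr ⇒ CX

CX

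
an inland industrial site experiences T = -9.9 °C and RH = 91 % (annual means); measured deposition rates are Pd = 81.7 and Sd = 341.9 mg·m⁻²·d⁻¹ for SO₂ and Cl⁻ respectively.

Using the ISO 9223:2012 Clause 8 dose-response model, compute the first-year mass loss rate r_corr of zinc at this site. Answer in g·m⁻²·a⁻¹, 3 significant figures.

r_corr = 22.8 g·m⁻²·a⁻¹

zinc: f(T) = +0.038·(T−10) [T≤10 °C] = -0.7562
  sulphur-dioxide contribution → 2.764 μm/a
  chloride contribution → 0.4346 μm/a
  ⇒ r_corr(zinc) = 3.198 μm/a
Convert to mass loss: 3.198 μm/a × 7.14 g/cm³ = 22.84 g·m⁻²·a⁻¹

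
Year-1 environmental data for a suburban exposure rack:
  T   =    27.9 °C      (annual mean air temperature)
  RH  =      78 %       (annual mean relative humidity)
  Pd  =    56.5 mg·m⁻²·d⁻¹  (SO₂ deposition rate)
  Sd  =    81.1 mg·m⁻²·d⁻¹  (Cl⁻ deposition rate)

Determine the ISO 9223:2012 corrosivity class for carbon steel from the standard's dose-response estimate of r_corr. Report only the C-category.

carbon steel: f(T) = -0.054·(T−10) [T>10 °C] = -0.9666
  sulphur-dioxide contribution → 26.11 μm/a
  chloride contribution → 62.34 μm/a
  ⇒ r_corr(carbon steel) = 88.44 μm/a
Category bounds: 80…200 μm/a bracket r_corr ⇒ C5

C5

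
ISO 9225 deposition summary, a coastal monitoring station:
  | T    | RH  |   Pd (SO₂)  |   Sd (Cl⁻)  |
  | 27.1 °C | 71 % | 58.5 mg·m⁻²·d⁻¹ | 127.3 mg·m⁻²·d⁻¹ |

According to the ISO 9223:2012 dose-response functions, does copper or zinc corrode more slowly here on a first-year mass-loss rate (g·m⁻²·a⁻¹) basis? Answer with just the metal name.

copper: T>10 °C ⇒ hinge -0.080·(27.1−10) = -1.3680
  SO₂ term: 0.0053·58.5^0.26·exp(0.059·71-1.3680) = 0.2564
  Cl⁻ term: 0.01025·127.3^0.27·exp(0.036·71+0.049·27.1) = 1.844
  r_corr = 0.2564 + 1.844 = 2.1 μm/a
  mass loss = 2.1 μm/a × 8.96 g/cm³ = 18.82 g·m⁻²·a⁻¹
zinc: T>10 °C ⇒ hinge -0.071·(27.1−10) = -1.2141
  Pd branch = 0.0129·Pd^0.44·e^(0.046·RH+f) = 0.6015 μm/a
  Sd branch = 0.0175·Sd^0.57·e^(0.008·RH+0.085·T) = 4.896 μm/a
  r_corr = 0.6015 + 4.896 = 5.498 μm/a
  mass loss = 5.498 μm/a × 7.14 g/cm³ = 39.25 g·m⁻²·a⁻¹
Ordering by g·m⁻²·a⁻¹: zinc (39.3) > copper (18.8)

copper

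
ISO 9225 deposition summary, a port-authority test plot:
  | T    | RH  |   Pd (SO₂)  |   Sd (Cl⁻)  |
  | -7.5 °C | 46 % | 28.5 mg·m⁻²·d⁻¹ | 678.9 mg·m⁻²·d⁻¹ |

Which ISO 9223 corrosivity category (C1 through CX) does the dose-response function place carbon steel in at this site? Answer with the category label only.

carbon steel: temperature factor f = +0.150·(-17.5) = -2.6250
  SO₂ term: 1.77·28.5^0.52·exp(0.02·46-2.6250) = 1.837
  Cl⁻ term: 0.102·678.9^0.62·exp(0.033·46+0.04·-7.5) = 19.65
  sum: 1.837 + 19.65 → r_corr = 21.48 μm/a
ISO 9223 Table 2 (carbon steel): 1.3 < 21.5 ≤ 25 μm/a ⇒ C2

C2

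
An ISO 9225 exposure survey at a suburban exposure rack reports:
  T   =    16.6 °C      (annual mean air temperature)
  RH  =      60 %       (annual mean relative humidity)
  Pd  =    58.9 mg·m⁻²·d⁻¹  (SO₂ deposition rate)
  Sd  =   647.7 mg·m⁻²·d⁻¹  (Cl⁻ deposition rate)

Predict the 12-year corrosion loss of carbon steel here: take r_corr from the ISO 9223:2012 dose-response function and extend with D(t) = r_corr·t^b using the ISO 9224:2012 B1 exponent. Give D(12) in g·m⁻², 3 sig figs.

D(12) = 3.27e+03 g·m⁻²

carbon steel: f(T) = -0.054·(T−10) [T>10 °C] = -0.3564
  Pd branch = 1.77·Pd^0.52·e^(0.02·RH+f) = 34.26 μm/a
  Sd branch = 0.102·Sd^0.62·e^(0.033·RH+0.04·T) = 79.42 μm/a
  sum: 34.26 + 79.42 → r_corr = 113.7 μm/a
Long-term exponent b (ISO 9224 Table 2, B1) = 0.523
  D(12) = 113.7 × 12^0.523 = 113.7 × 3.668 = 417 μm
  Mass loss = 417 μm × 7.85 g/cm³ = 3273 g·m⁻²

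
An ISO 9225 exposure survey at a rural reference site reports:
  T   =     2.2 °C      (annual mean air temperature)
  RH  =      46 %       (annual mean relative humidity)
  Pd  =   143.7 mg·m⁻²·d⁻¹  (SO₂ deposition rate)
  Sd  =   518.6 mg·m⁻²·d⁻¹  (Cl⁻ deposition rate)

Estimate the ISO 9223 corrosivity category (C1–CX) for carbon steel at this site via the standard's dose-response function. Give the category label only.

C3

carbon steel: T≤10 °C ⇒ hinge +0.150·(2.2−10) = -1.1700
  SO₂ term: 1.77·143.7^0.52·exp(0.02·46-1.1700) = 18.25
  Sd branch = 0.102·Sd^0.62·e^(0.033·RH+0.04·T) = 24.51 μm/a
  r_corr = 18.25 + 24.51 = 42.76 μm/a
Category bounds: 25…50 μm/a bracket r_corr ⇒ C3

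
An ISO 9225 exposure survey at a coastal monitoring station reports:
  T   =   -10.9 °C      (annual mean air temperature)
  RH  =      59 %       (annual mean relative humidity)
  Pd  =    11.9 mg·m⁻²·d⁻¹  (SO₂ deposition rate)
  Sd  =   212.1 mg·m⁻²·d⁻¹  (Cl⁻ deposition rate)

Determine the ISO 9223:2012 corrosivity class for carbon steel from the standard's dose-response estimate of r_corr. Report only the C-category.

C2

carbon steel: f(T) = +0.150·(T−10) [T≤10 °C] = -3.1350
  sulphur-dioxide contribution → 0.9083 μm/a
  chloride contribution → 12.8 μm/a
  total first-year rate 13.71 μm/a
ISO 9223 Table 2 (carbon steel): 1.3 < 13.7 ≤ 25 μm/a ⇒ C2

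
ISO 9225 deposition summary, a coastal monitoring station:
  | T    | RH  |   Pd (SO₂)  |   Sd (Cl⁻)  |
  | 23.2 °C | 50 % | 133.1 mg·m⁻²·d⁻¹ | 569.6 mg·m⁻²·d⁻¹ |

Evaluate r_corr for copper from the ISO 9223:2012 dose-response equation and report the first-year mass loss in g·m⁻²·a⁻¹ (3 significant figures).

copper: T>10 °C ⇒ hinge -0.080·(23.2−10) = -1.0560
  Pd branch = 0.0053·Pd^0.26·e^(0.059·RH+f) = 0.1256 μm/a
  Sd branch = 0.01025·Sd^0.27·e^(0.036·RH+0.049·T) = 1.072 μm/a
  r_corr = 0.1256 + 1.072 = 1.198 μm/a
Convert to mass loss: 1.198 μm/a × 8.96 g/cm³ = 10.73 g·m⁻²·a⁻¹

r_corr = 10.7 g·m⁻²·a⁻¹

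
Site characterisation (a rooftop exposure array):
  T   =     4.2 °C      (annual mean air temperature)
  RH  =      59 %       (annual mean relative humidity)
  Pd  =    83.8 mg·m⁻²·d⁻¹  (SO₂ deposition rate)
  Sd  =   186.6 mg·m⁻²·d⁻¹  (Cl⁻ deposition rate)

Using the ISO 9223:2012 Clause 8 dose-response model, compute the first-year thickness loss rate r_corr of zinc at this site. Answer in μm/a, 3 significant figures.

zinc: temperature factor f = +0.038·(-5.8) = -0.2204
  sulphur-dioxide contribution → 1.096 μm/a
  chloride contribution → 0.7897 μm/a
  ⇒ r_corr(zinc) = 1.886 μm/a

r_corr = 1.89 μm/a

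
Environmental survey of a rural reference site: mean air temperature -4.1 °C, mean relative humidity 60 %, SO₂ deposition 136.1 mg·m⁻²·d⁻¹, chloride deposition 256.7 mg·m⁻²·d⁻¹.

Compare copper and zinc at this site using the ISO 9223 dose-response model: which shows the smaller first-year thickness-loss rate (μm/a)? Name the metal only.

copper: f(T) = +0.126·(T−10) [T≤10 °C] = -1.7766
  sulphur-dioxide contribution → 0.1109 μm/a
  chloride contribution → 0.3252 μm/a
  total first-year rate 0.4361 μm/a
zinc: f(T) = +0.038·(T−10) [T≤10 °C] = -0.5358
  sulphur-dioxide contribution → 1.036 μm/a
  chloride contribution → 0.4715 μm/a
  total first-year rate 1.508 μm/a
Ordering by μm/a: zinc (1.51) > copper (0.436)

copper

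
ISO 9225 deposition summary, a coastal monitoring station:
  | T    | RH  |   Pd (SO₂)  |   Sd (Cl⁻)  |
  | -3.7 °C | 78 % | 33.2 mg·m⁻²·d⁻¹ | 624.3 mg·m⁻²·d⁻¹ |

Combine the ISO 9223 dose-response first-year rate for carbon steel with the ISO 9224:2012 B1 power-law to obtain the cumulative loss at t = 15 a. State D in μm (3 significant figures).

D(15) = 285 μm

carbon steel: f(T) = +0.150·(T−10) [T≤10 °C] = -2.0550
  SO₂ term: 1.77·33.2^0.52·exp(0.02·78-2.0550) = 6.668
  Sd branch = 0.102·Sd^0.62·e^(0.033·RH+0.04·T) = 62.42 μm/a
  r_corr = 6.668 + 62.42 = 69.09 μm/a
ISO 9224: D(t) = r_corr · t^b with b = 0.523 (carbon steel, B1)
  D(15) = 69.09 × 15^0.523 = 69.09 × 4.122 = 284.8 μm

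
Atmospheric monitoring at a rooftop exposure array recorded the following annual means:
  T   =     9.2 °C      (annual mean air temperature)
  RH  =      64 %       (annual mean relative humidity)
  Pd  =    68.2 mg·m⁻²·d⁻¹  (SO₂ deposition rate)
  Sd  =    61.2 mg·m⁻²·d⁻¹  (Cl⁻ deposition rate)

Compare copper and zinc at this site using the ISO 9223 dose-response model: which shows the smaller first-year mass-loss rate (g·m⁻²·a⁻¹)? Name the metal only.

copper: T≤10 °C ⇒ hinge +0.126·(9.2−10) = -0.1008
  SO₂ term: 0.0053·68.2^0.26·exp(0.059·64-0.1008) = 0.6269
  Cl⁻ term: 0.01025·61.2^0.27·exp(0.036·64+0.049·9.2) = 0.4893
  r_corr = 0.6269 + 0.4893 = 1.116 μm/a
  mass loss = 1.116 μm/a × 8.96 g/cm³ = 10 g·m⁻²·a⁻¹
zinc: temperature factor f = +0.038·(-0.8) = -0.0304
  Pd branch = 0.0129·Pd^0.44·e^(0.046·RH+f) = 1.523 μm/a
  Sd branch = 0.0175·Sd^0.57·e^(0.008·RH+0.085·T) = 0.666 μm/a
  sum: 1.523 + 0.666 → r_corr = 2.189 μm/a
  mass loss = 2.189 μm/a × 7.14 g/cm³ = 15.63 g·m⁻²·a⁻¹
Ordering by g·m⁻²·a⁻¹: zinc (15.6) > copper (10)

copper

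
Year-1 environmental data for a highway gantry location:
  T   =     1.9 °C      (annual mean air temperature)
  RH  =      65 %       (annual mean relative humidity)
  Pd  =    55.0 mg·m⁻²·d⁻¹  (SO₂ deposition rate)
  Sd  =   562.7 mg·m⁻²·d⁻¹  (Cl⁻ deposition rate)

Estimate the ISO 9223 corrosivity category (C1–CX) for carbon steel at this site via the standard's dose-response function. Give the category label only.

C4

carbon steel: f(T) = +0.150·(T−10) [T≤10 °C] = -1.2150
  SO₂ term: 1.77·55.0^0.52·exp(0.02·65-1.2150) = 15.48
  Sd branch = 0.102·Sd^0.62·e^(0.033·RH+0.04·T) = 47.68 μm/a
  r_corr = 15.48 + 47.68 = 63.16 μm/a
Category bounds: 50…80 μm/a bracket r_corr ⇒ C4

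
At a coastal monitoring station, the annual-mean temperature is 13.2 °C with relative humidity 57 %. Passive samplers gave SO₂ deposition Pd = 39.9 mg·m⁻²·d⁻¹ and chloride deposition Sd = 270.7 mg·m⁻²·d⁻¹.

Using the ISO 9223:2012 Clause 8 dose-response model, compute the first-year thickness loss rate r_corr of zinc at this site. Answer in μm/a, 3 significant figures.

r_corr = 2.78 μm/a

zinc: T>10 °C ⇒ hinge -0.071·(13.2−10) = -0.2272
  Pd branch = 0.0129·Pd^0.44·e^(0.046·RH+f) = 0.7163 μm/a
  Cl⁻ term: 0.0175·270.7^0.57·exp(0.008·57+0.085·13.2) = 2.065
  r_corr = 0.7163 + 2.065 = 2.781 μm/a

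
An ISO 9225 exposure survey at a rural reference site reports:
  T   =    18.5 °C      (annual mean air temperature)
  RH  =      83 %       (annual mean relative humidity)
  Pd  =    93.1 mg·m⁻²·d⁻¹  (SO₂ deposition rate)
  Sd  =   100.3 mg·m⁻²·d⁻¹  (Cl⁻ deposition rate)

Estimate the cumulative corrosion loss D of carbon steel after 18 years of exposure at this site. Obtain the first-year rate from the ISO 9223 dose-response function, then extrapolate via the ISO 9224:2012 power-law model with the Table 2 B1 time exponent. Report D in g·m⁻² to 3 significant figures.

carbon steel: temperature factor f = -0.054·(8.5) = -0.4590
  SO₂ term: 1.77·93.1^0.52·exp(0.02·83-0.4590) = 62.15
  Cl⁻ term: 0.102·100.3^0.62·exp(0.033·83+0.04·18.5) = 57.59
  r_corr = 62.15 + 57.59 = 119.7 μm/a
Power-law: D(18) = r_corr · 18^0.523
  D(18) = 119.7 × 18^0.523 = 119.7 × 4.534 = 542.9 μm
  Mass loss = 542.9 μm × 7.85 g/cm³ = 4262 g·m⁻²

D(18) = 4.26e+03 g·m⁻²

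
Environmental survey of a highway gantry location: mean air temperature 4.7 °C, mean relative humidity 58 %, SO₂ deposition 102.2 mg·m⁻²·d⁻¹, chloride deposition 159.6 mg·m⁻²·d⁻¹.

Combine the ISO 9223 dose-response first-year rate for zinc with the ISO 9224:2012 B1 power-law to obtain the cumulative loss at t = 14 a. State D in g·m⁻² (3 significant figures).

D(14) = 117 g·m⁻²

zinc: f(T) = +0.038·(T−10) [T≤10 °C] = -0.2014
  Pd branch = 0.0129·Pd^0.44·e^(0.046·RH+f) = 1.164 μm/a
  Sd branch = 0.0175·Sd^0.57·e^(0.008·RH+0.085·T) = 0.7478 μm/a
  sum: 1.164 + 0.7478 → r_corr = 1.912 μm/a
Power-law: D(14) = r_corr · 14^0.813
  D(14) = 1.912 × 14^0.813 = 1.912 × 8.547 = 16.34 μm
  Mass loss = 16.34 μm × 7.14 g/cm³ = 116.7 g·m⁻²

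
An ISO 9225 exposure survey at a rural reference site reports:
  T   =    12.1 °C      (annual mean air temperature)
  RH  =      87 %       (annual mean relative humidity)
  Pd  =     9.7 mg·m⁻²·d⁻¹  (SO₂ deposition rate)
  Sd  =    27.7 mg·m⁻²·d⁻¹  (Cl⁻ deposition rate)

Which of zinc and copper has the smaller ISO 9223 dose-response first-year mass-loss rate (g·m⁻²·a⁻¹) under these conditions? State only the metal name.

zinc

zinc: f(T) = -0.071·(T−10) [T>10 °C] = -0.1491
  SO₂ term: 0.0129·9.7^0.44·exp(0.046·87-0.1491) = 1.652
  Cl⁻ term: 0.0175·27.7^0.57·exp(0.008·87+0.085·12.1) = 0.6519
  sum: 1.652 + 0.6519 → r_corr = 2.304 μm/a
  mass loss = 2.304 μm/a × 7.14 g/cm³ = 16.45 g·m⁻²·a⁻¹
copper: f(T) = -0.080·(T−10) [T>10 °C] = -0.1680
  SO₂ term: 0.0053·9.7^0.26·exp(0.059·87-0.1680) = 1.371
  Cl⁻ term: 0.01025·27.7^0.27·exp(0.036·87+0.049·12.1) = 1.042
  r_corr = 1.371 + 1.042 = 2.413 μm/a
  mass loss = 2.413 μm/a × 8.96 g/cm³ = 21.62 g·m⁻²·a⁻¹
Ordering by g·m⁻²·a⁻¹: copper (21.6) > zinc (16.5)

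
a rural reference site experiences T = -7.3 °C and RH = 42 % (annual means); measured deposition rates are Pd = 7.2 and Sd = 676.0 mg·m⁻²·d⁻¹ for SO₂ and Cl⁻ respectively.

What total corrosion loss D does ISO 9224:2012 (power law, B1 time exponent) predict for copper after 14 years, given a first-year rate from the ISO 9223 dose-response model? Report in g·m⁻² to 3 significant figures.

copper: f(T) = +0.126·(T−10) [T≤10 °C] = -2.1798
  SO₂ term: 0.0053·7.2^0.26·exp(0.059·42-2.1798) = 0.01193
  Sd branch = 0.01025·Sd^0.27·e^(0.036·RH+0.049·T) = 0.1888 μm/a
  sum: 0.01193 + 0.1888 → r_corr = 0.2008 μm/a
Power-law: D(14) = r_corr · 14^0.667
  D(14) = 0.2008 × 14^0.667 = 0.2008 × 5.814 = 1.167 μm
  Mass loss = 1.167 μm × 8.96 g/cm³ = 10.46 g·m⁻²

D(14) = 10.5 g·m⁻²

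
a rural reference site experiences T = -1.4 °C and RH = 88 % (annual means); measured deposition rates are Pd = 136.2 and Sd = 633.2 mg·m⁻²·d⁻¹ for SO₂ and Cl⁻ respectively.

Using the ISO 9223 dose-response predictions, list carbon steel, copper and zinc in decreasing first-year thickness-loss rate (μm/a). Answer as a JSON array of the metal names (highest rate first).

carbon steel: T≤10 °C ⇒ hinge +0.150·(-1.4−10) = -1.7100
  Pd branch = 1.77·Pd^0.52·e^(0.02·RH+f) = 23.96 μm/a
  Sd branch = 0.102·Sd^0.62·e^(0.033·RH+0.04·T) = 96.03 μm/a
  r_corr = 23.96 + 96.03 = 120 μm/a
copper: f(T) = +0.126·(T−10) [T≤10 °C] = -1.4364
  SO₂ term: 0.0053·136.2^0.26·exp(0.059·88-1.4364) = 0.8132
  Sd branch = 0.01025·Sd^0.27·e^(0.036·RH+0.049·T) = 1.298 μm/a
  sum: 0.8132 + 1.298 → r_corr = 2.111 μm/a
zinc: T≤10 °C ⇒ hinge +0.038·(-1.4−10) = -0.4332
  Pd branch = 0.0129·Pd^0.44·e^(0.046·RH+f) = 4.164 μm/a
  Cl⁻ term: 0.0175·633.2^0.57·exp(0.008·88+0.085·-1.4) = 1.242
  r_corr = 4.164 + 1.242 = 5.406 μm/a
Ordering by μm/a: carbon steel (120) > zinc (5.41) > copper (2.11)

["carbon steel", "zinc", "copper"]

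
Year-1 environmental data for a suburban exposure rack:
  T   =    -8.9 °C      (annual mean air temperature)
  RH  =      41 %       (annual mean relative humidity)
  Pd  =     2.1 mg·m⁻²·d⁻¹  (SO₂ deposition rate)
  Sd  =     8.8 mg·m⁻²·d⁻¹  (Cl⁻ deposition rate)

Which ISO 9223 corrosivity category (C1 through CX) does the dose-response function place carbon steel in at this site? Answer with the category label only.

carbon steel: temperature factor f = +0.150·(-18.9) = -2.8350
  SO₂ term: 1.77·2.1^0.52·exp(0.02·41-2.8350) = 0.3471
  Cl⁻ term: 0.102·8.8^0.62·exp(0.033·41+0.04·-8.9) = 1.065
  r_corr = 0.3471 + 1.065 = 1.412 μm/a
Category bounds: 1.3…25 μm/a bracket r_corr ⇒ C2

C2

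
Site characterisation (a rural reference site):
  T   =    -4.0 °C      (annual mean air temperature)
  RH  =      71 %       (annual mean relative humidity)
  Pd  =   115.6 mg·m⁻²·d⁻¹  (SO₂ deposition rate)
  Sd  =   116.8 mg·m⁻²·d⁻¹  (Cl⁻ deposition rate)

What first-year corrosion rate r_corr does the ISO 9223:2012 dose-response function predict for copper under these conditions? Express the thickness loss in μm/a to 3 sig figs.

copper: T≤10 °C ⇒ hinge +0.126·(-4.0−10) = -1.7640
  SO₂ term: 0.0053·115.6^0.26·exp(0.059·71-1.7640) = 0.206
  Sd branch = 0.01025·Sd^0.27·e^(0.036·RH+0.049·T) = 0.3925 μm/a
  r_corr = 0.206 + 0.3925 = 0.5985 μm/a

r_corr = 0.598 μm/a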